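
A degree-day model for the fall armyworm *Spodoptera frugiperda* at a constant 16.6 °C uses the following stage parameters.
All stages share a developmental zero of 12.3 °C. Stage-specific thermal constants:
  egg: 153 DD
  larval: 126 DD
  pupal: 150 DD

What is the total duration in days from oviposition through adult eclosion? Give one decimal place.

Daily accumulation at 16.6 °C = 16.6 − 12.3 = 4.3 DD/day.
Total K = 153 + 126 + 150 = 429 DD.
Total duration = 429 / 4.3 = 99.767 ≈ 99.8 days.

99.8 days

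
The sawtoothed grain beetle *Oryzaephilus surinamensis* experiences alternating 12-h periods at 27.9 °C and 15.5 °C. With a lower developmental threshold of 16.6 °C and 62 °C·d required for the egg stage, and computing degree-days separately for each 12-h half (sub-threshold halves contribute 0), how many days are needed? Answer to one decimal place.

11.0 days

Day half: max(0, 27.9 − 16.6) × 0.5 = 11.3 × 0.5 = 5.65 DD.
Night half: max(0, 15.5 − 16.6) × 0.5 = 0.0 × 0.5 = 0.00 DD.
Per 24 h: 5.65 DD/day.
Duration = 62 / 5.65 = 10.973 ≈ 11.0 days.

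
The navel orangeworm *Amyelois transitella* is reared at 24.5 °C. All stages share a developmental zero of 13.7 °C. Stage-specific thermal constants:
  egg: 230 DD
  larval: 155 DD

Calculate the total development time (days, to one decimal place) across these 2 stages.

35.6 days

Daily accumulation at 24.5 °C = 24.5 − 13.7 = 10.8 DD/day.
Total K = 230 + 155 = 385 DD.
Total duration = 385 / 10.8 = 35.648 ≈ 35.6 days.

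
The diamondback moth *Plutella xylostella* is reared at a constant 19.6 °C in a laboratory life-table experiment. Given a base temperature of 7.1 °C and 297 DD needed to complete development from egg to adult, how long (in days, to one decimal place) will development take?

23.8 days

Daily accumulation = 19.6 − 7.1 = 12.5 DD/day.
Duration = 297 / 12.5 = 23.760 ≈ 23.8 days.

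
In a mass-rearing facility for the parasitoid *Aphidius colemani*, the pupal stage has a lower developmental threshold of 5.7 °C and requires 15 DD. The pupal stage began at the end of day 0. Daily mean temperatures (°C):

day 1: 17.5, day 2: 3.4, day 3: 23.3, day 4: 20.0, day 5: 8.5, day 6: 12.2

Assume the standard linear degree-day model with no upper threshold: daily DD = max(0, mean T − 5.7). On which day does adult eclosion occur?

Daily DD above 5.7 °C: 11.8, 0.0, 17.6, 14.3, 2.8, 6.5.
Cumulative: 11.8, 11.8, 29.4, 43.7, 46.5, 53.0.
The total first reaches 15 DD on day 3.

day 3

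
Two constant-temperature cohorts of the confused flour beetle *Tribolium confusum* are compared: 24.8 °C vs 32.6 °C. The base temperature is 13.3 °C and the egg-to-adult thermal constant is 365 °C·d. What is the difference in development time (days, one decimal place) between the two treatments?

At 24.8 °C: 365 / (24.8 − 13.3) = 365 / 11.5 = 31.739 d.
At 32.6 °C: 365 / (32.6 − 13.3) = 365 / 19.3 = 18.912 d.
Difference = |31.739 − 18.912| = 12.827 ≈ 12.8 days.

12.8 days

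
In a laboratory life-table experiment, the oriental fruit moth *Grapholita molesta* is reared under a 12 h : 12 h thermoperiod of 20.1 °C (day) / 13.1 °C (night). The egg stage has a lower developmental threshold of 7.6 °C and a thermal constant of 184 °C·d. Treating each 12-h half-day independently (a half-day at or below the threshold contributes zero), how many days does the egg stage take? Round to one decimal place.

Day half: max(0, 20.1 − 7.6) × 0.5 = 12.5 × 0.5 = 6.25 DD.
Night half: max(0, 13.1 − 7.6) × 0.5 = 5.5 × 0.5 = 2.75 DD.
Per 24 h: 9.00 DD/day.
Duration = 184 / 9.00 = 20.444 ≈ 20.4 days.

20.4 days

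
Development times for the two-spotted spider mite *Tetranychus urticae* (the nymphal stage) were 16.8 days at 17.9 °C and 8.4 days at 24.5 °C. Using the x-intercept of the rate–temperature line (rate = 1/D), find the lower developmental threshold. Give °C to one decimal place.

Equal thermal constants: D₁(T₁ − T_b) = D₂(T₂ − T_b).
16.8·(17.9 − T_b) = 8.4·(24.5 − T_b)
T_b = (16.8·17.9 − 8.4·24.5) / (16.8 − 8.4) = 94.92 / 8.4 = 11.300 °C ≈ 11.3 °C.

11.3 °C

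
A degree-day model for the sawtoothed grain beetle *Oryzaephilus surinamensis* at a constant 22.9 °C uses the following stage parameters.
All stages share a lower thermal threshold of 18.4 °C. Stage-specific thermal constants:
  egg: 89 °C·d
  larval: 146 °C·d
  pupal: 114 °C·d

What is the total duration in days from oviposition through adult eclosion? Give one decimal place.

77.6 days

Daily accumulation at 22.9 °C = 22.9 − 18.4 = 4.5 DD/day.
Total K = 89 + 146 + 114 = 349 DD.
Total duration = 349 / 4.5 = 77.556 ≈ 77.6 days.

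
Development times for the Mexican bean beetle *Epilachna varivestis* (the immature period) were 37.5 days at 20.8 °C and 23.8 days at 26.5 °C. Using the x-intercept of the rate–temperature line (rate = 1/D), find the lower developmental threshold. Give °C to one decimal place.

Equal thermal constants: D₁(T₁ − T_b) = D₂(T₂ − T_b).
37.5·(20.8 − T_b) = 23.8·(26.5 − T_b)
T_b = (37.5·20.8 − 23.8·26.5) / (37.5 − 23.8) = 149.30 / 13.7 = 10.898 °C ≈ 10.9 °C.

10.9 °C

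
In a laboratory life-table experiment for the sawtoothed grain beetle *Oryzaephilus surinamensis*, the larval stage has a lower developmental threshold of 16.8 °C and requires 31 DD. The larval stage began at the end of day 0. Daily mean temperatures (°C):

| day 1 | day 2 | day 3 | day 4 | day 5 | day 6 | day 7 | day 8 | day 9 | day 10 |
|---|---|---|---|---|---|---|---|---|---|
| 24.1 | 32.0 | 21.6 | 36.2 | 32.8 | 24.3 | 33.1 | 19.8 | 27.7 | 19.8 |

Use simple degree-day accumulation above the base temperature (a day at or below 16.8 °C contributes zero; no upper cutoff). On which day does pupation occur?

day 4

Daily DD above 16.8 °C: 7.3, 15.2, 4.8, 19.4, 16.0, 7.5, 16.3, 3.0, 10.9, 3.0.
Cumulative: 7.3, 22.5, 27.3, 46.7, 62.7, 70.2, 86.5, 89.5, 100.4, 103.4.
The total first reaches 31 DD on day 4.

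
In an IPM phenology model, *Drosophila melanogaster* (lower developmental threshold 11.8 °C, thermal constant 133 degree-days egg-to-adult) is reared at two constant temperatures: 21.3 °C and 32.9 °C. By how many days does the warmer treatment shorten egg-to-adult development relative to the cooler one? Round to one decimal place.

At 21.3 °C: 133 / (21.3 − 11.8) = 133 / 9.5 = 14.000 d.
At 32.9 °C: 133 / (32.9 − 11.8) = 133 / 21.1 = 6.303 d.
Difference = |14.000 − 6.303| = 7.697 ≈ 7.7 days.

7.7 days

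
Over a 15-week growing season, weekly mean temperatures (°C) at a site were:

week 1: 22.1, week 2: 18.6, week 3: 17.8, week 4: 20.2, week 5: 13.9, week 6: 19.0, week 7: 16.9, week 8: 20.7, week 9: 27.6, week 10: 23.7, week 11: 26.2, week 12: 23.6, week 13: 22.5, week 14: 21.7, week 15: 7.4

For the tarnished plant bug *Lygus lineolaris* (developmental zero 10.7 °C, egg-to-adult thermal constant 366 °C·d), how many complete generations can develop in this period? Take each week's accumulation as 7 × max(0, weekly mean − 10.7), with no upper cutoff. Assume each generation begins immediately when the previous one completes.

Weekly DD (7 × max(0, T̄ − 10.7)): 79.8, 55.3, 49.7, 66.5, 22.4, 58.1, 43.4, 70.0, 118.3, 91.0, 108.5, 90.3, 82.6, 77.0, 0.0.
Season total = 1012.9 DD.
Complete generations = ⌊1012.9 / 366⌋ = 2.

2 generations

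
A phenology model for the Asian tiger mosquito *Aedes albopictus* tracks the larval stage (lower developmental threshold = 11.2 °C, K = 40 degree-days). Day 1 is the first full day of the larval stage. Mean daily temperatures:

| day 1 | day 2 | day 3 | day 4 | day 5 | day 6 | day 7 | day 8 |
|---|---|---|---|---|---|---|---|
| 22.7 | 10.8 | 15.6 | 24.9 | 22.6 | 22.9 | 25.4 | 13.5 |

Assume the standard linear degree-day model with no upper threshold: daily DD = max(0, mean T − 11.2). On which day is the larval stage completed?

day 5

Daily DD above 11.2 °C: 11.5, 0.0, 4.4, 13.7, 11.4, 11.7, 14.2, 2.3.
Cumulative: 11.5, 11.5, 15.9, 29.6, 41.0, 52.7, 66.9, 69.2.
The total first reaches 40 DD on day 5.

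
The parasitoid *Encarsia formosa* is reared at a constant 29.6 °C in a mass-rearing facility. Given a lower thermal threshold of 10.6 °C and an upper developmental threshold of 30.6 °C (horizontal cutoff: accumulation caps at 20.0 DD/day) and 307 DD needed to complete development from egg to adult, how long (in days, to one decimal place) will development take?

Daily accumulation = 29.6 − 10.6 = 19.0 DD/day.
Duration = 307 / 19.0 = 16.158 ≈ 16.2 days.

16.2 days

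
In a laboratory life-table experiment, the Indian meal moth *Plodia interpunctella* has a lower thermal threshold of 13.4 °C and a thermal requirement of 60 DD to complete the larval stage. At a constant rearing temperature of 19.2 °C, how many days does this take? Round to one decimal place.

10.3 days

Daily accumulation = 19.2 − 13.4 = 5.8 DD/day.
Duration = 60 / 5.8 = 10.345 ≈ 10.3 days.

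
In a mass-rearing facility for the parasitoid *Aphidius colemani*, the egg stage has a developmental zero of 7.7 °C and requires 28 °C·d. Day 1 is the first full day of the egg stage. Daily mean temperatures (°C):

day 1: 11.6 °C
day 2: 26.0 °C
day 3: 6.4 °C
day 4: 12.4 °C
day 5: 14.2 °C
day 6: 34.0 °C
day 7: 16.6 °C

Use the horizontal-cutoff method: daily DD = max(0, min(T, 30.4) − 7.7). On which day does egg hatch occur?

day 5

Daily DD above 7.7 °C (capped at 22.7): 3.9, 18.3, 0.0, 4.7, 6.5, 22.7, 8.9.
Cumulative: 3.9, 22.2, 22.2, 26.9, 33.4, 56.1, 65.0.
The total first reaches 28 DD on day 5.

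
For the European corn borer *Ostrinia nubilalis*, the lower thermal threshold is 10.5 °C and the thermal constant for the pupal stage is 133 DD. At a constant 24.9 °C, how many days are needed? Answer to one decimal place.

Daily accumulation = 24.9 − 10.5 = 14.4 DD/day.
Duration = 133 / 14.4 = 9.236 ≈ 9.2 days.

9.2 days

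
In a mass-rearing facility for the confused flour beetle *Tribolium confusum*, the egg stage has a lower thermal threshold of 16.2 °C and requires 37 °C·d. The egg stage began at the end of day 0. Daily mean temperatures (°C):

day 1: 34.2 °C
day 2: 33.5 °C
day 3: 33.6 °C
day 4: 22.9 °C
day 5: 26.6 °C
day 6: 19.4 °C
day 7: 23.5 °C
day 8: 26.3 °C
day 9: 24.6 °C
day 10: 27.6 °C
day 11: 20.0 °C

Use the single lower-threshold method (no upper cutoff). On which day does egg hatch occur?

Daily DD above 16.2 °C: 18.0, 17.3, 17.4, 6.7, 10.4, 3.2, 7.3, 10.1, 8.4, 11.4, 3.8.
Cumulative: 18.0, 35.3, 52.7, 59.4, 69.8, 73.0, 80.3, 90.4, 98.8, 110.2, 114.0.
The total first reaches 37 DD on day 3.

day 3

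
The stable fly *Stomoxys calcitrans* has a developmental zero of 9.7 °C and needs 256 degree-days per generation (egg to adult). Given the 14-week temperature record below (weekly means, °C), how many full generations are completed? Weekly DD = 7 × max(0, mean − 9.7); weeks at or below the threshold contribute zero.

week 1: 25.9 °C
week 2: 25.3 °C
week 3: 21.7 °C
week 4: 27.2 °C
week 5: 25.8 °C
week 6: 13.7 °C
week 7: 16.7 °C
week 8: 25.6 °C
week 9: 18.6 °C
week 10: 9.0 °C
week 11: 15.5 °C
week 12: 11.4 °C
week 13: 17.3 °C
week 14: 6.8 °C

3 generations

Weekly DD (7 × max(0, T̄ − 9.7)): 113.4, 109.2, 84.0, 122.5, 112.7, 28.0, 49.0, 111.3, 62.3, 0.0, 40.6, 11.9, 53.2, 0.0.
Season total = 898.1 DD.
Complete generations = ⌊898.1 / 256⌋ = 3.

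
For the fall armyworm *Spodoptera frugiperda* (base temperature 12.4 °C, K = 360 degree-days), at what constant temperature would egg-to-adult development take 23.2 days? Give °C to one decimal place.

Required daily accumulation = 360 / 23.2 = 15.517 DD/day.
T = T_base + 15.517 = 12.4 + 15.517 = 27.917 ≈ 27.9 °C.

27.9 °C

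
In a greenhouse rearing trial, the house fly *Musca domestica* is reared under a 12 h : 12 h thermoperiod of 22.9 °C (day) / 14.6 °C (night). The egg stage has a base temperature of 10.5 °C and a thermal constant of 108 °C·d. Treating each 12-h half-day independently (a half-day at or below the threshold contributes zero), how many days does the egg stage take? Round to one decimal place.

Day half: max(0, 22.9 − 10.5) × 0.5 = 12.4 × 0.5 = 6.20 DD.
Night half: max(0, 14.6 − 10.5) × 0.5 = 4.1 × 0.5 = 2.05 DD.
Per 24 h: 8.25 DD/day.
Duration = 108 / 8.25 = 13.091 ≈ 13.1 days.

13.1 days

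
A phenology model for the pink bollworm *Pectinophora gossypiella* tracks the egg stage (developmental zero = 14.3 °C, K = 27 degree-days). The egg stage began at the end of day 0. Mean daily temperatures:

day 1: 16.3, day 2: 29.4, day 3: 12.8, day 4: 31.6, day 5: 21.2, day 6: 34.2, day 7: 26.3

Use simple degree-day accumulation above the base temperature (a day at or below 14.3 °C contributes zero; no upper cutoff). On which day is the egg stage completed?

Daily DD above 14.3 °C: 2.0, 15.1, 0.0, 17.3, 6.9, 19.9, 12.0.
Cumulative: 2.0, 17.1, 17.1, 34.4, 41.3, 61.2, 73.2.
The total first reaches 27 DD on day 4.

day 4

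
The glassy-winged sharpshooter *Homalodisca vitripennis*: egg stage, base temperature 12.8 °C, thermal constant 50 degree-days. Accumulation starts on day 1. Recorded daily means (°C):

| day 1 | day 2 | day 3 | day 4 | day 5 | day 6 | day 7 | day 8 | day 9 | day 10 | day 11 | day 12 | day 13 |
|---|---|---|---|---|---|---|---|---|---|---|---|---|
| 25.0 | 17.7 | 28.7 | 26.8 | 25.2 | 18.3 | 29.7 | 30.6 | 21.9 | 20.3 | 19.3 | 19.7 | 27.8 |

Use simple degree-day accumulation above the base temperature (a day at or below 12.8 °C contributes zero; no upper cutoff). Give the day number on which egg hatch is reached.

day 5

Daily DD above 12.8 °C: 12.2, 4.9, 15.9, 14.0, 12.4, 5.5, 16.9, 17.8, 9.1, 7.5, 6.5, 6.9, 15.0.
Cumulative: 12.2, 17.1, 33.0, 47.0, 59.4, 64.9, 81.8, 99.6, 108.7, 116.2, 122.7, 129.6, 144.6.
The total first reaches 50 DD on day 5.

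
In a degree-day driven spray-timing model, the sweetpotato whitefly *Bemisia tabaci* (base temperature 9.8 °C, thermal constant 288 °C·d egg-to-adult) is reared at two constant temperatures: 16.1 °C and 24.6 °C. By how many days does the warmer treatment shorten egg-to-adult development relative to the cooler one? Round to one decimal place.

At 16.1 °C: 288 / (16.1 − 9.8) = 288 / 6.3 = 45.714 d.
At 24.6 °C: 288 / (24.6 − 9.8) = 288 / 14.8 = 19.459 d.
Difference = |45.714 − 19.459| = 26.255 ≈ 26.3 days.

26.3 days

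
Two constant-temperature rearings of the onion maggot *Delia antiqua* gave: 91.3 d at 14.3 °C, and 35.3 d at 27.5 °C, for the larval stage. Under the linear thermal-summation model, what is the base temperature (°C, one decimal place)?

6.0 °C

Linear rate model ⇒ the product D·(T − T_b) is constant across temperatures.
91.3·(14.3 − T_b) = 35.3·(27.5 − T_b)
T_b = (91.3·14.3 − 35.3·27.5) / (91.3 − 35.3) = 334.84 / 56.0 = 5.979 °C ≈ 6.0 °C.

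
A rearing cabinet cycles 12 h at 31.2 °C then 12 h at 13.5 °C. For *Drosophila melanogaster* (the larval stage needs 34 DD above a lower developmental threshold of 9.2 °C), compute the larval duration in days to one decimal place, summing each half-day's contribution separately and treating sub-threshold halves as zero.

Day half: max(0, 31.2 − 9.2) × 0.5 = 22.0 × 0.5 = 11.00 DD.
Night half: max(0, 13.5 − 9.2) × 0.5 = 4.3 × 0.5 = 2.15 DD.
Per 24 h: 13.15 DD/day.
Duration = 34 / 13.15 = 2.586 ≈ 2.6 days.

2.6 days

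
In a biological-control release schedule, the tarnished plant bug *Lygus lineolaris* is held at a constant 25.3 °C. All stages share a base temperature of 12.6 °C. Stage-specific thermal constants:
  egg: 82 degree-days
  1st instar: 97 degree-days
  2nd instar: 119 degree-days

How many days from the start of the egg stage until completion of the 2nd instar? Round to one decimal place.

Daily accumulation at 25.3 °C = 25.3 − 12.6 = 12.7 DD/day.
Total K = 82 + 97 + 119 = 298 DD.
Total duration = 298 / 12.7 = 23.465 ≈ 23.5 days.

23.5 days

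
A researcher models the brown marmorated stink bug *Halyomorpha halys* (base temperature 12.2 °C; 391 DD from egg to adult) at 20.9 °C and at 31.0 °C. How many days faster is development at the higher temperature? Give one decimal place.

At 20.9 °C: 391 / (20.9 − 12.2) = 391 / 8.7 = 44.943 d.
At 31.0 °C: 391 / (31.0 − 12.2) = 391 / 18.8 = 20.798 d.
Difference = |44.943 − 20.798| = 24.145 ≈ 24.1 days.

24.1 days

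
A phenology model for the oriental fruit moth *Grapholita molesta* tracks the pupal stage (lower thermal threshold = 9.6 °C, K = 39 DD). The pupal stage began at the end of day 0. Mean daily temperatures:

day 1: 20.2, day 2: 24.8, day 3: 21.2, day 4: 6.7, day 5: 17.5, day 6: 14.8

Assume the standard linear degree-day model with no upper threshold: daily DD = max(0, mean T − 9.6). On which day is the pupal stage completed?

Daily DD above 9.6 °C: 10.6, 15.2, 11.6, 0.0, 7.9, 5.2.
Cumulative: 10.6, 25.8, 37.4, 37.4, 45.3, 50.5.
The total first reaches 39 DD on day 5.

day 5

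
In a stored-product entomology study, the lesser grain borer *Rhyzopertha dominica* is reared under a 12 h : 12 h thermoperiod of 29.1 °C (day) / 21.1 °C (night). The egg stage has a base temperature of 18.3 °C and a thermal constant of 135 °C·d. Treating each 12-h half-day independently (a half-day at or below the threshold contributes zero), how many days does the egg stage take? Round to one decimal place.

Day half: max(0, 29.1 − 18.3) × 0.5 = 10.8 × 0.5 = 5.40 DD.
Night half: max(0, 21.1 − 18.3) × 0.5 = 2.8 × 0.5 = 1.40 DD.
Per 24 h: 6.80 DD/day.
Duration = 135 / 6.80 = 19.853 ≈ 19.9 days.

19.9 days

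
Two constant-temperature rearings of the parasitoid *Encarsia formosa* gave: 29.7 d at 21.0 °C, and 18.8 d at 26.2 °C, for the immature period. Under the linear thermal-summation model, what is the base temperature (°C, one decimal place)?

Under the model K = D·(T − T_b), so D₁·(T₁ − T_b) = D₂·(T₂ − T_b).
29.7·(21.0 − T_b) = 18.8·(26.2 − T_b)
T_b = (29.7·21.0 − 18.8·26.2) / (29.7 − 18.8) = 131.14 / 10.9 = 12.031 °C ≈ 12.0 °C.

12.0 °C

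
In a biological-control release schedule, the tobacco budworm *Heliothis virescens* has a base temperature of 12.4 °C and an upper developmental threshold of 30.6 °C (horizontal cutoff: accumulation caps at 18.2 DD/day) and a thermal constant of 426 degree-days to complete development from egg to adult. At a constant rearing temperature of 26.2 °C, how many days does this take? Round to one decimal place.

30.9 days

Daily accumulation = 26.2 − 12.4 = 13.8 DD/day.
Duration = 426 / 13.8 = 30.870 ≈ 30.9 days.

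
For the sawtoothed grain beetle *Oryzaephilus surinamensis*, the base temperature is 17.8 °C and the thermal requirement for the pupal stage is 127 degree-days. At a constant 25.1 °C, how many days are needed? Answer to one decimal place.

17.4 days

Daily accumulation = 25.1 − 17.8 = 7.3 DD/day.
Duration = 127 / 7.3 = 17.397 ≈ 17.4 days.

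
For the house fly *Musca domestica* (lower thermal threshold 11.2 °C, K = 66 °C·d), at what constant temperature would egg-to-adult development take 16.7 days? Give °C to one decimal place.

15.2 °C

Required daily accumulation = 66 / 16.7 = 3.952 DD/day.
T = T_base + 3.952 = 11.2 + 3.952 = 15.152 ≈ 15.2 °C.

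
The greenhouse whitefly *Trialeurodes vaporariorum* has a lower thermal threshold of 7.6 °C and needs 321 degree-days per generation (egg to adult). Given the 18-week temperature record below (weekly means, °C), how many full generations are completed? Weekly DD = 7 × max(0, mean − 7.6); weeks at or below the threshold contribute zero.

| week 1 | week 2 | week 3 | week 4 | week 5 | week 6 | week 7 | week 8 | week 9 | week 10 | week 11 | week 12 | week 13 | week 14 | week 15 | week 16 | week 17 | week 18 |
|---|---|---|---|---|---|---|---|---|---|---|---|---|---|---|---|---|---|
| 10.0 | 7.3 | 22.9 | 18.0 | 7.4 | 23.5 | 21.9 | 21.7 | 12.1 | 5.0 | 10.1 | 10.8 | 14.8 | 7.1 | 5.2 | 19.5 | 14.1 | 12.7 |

2 generations

Weekly DD (7 × max(0, T̄ − 7.6)): 16.8, 0.0, 107.1, 72.8, 0.0, 111.3, 100.1, 98.7, 31.5, 0.0, 17.5, 22.4, 50.4, 0.0, 0.0, 83.3, 45.5, 35.7.
Season total = 793.1 DD.
Complete generations = ⌊793.1 / 321⌋ = 2.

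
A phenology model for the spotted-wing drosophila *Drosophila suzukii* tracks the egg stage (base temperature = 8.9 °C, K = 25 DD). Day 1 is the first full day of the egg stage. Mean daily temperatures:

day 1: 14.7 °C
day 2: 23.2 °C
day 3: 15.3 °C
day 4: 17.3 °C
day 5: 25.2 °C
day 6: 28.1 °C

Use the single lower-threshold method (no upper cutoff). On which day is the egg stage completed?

Daily DD above 8.9 °C: 5.8, 14.3, 6.4, 8.4, 16.3, 19.2.
Cumulative: 5.8, 20.1, 26.5, 34.9, 51.2, 70.4.
The total first reaches 25 DD on day 3.

day 3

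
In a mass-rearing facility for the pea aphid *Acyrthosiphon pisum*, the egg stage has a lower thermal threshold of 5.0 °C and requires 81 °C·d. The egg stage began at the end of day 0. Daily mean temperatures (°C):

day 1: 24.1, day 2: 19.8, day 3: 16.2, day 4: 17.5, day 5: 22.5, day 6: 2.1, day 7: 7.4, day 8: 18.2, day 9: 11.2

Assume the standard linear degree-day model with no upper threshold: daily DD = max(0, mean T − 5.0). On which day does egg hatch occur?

Daily DD above 5.0 °C: 19.1, 14.8, 11.2, 12.5, 17.5, 0.0, 2.4, 13.2, 6.2.
Cumulative: 19.1, 33.9, 45.1, 57.6, 75.1, 75.1, 77.5, 90.7, 96.9.
The total first reaches 81 DD on day 8.

day 8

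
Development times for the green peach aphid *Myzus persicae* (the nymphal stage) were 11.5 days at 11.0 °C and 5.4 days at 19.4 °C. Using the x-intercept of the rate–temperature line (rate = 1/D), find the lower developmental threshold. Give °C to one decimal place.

Under the model K = D·(T − T_b), so D₁·(T₁ − T_b) = D₂·(T₂ − T_b).
11.5·(11.0 − T_b) = 5.4·(19.4 − T_b)
T_b = (11.5·11.0 − 5.4·19.4) / (11.5 − 5.4) = 21.74 / 6.1 = 3.564 °C ≈ 3.6 °C.

3.6 °C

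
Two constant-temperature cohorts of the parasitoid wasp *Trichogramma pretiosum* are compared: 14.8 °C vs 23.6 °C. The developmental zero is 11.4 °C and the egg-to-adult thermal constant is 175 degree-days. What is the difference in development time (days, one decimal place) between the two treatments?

At 14.8 °C: 175 / (14.8 − 11.4) = 175 / 3.4 = 51.471 d.
At 23.6 °C: 175 / (23.6 − 11.4) = 175 / 12.2 = 14.344 d.
Difference = |51.471 − 14.344| = 37.126 ≈ 37.1 days.

37.1 days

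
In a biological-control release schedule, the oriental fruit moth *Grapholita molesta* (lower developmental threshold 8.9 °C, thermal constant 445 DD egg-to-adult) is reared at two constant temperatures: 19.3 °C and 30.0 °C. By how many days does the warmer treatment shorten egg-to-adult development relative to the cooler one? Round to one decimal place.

At 19.3 °C: 445 / (19.3 − 8.9) = 445 / 10.4 = 42.788 d.
At 30.0 °C: 445 / (30.0 − 8.9) = 445 / 21.1 = 21.090 d.
Difference = |42.788 − 21.090| = 21.698 ≈ 21.7 days.

21.7 days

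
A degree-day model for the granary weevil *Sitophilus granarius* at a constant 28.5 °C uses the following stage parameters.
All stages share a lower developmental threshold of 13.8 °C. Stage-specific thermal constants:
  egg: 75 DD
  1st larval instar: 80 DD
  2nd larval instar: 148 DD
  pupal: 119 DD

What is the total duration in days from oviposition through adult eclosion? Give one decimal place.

Daily accumulation at 28.5 °C = 28.5 − 13.8 = 14.7 DD/day.
Total K = 75 + 80 + 148 + 119 = 422 DD.
Total duration = 422 / 14.7 = 28.707 ≈ 28.7 days.

28.7 days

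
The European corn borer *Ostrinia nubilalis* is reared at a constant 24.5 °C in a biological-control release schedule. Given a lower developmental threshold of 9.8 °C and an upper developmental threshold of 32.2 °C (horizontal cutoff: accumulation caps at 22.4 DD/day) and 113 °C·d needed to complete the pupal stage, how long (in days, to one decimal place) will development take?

Daily accumulation = 24.5 − 9.8 = 14.7 DD/day.
Duration = 113 / 14.7 = 7.687 ≈ 7.7 days.

7.7 days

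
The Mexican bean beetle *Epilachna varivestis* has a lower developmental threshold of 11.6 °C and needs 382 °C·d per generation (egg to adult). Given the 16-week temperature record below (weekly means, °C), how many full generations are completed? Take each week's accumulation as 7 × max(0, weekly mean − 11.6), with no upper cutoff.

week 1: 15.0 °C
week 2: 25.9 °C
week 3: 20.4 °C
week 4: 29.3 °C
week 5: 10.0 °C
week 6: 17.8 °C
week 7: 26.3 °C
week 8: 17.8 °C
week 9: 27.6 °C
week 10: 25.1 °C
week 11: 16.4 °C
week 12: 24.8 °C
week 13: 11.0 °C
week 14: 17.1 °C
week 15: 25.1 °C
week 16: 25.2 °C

Weekly DD (7 × max(0, T̄ − 11.6)): 23.8, 100.1, 61.6, 123.9, 0.0, 43.4, 102.9, 43.4, 112.0, 94.5, 33.6, 92.4, 0.0, 38.5, 94.5, 95.2.
Season total = 1059.8 DD.
Complete generations = ⌊1059.8 / 382⌋ = 2.

2 generations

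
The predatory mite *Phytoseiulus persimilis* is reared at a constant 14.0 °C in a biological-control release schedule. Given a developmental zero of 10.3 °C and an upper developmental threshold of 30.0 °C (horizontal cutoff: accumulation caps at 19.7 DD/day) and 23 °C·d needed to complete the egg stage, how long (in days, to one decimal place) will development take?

6.2 days

Daily accumulation = 14.0 − 10.3 = 3.7 DD/day.
Duration = 23 / 3.7 = 6.216 ≈ 6.2 days.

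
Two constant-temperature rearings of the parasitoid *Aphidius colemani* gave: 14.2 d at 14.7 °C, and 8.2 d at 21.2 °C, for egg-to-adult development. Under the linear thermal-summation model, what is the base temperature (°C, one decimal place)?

5.8 °C

Equal thermal constants: D₁(T₁ − T_b) = D₂(T₂ − T_b).
14.2·(14.7 − T_b) = 8.2·(21.2 − T_b)
T_b = (14.2·14.7 − 8.2·21.2) / (14.2 − 8.2) = 34.90 / 6.0 = 5.817 °C ≈ 5.8 °C.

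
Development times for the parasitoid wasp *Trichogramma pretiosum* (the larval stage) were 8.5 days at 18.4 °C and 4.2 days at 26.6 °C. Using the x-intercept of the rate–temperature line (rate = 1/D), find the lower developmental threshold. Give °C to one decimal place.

10.4 °C

Equal thermal constants: D₁(T₁ − T_b) = D₂(T₂ − T_b).
8.5·(18.4 − T_b) = 4.2·(26.6 − T_b)
T_b = (8.5·18.4 − 4.2·26.6) / (8.5 − 4.2) = 44.68 / 4.3 = 10.391 °C ≈ 10.4 °C.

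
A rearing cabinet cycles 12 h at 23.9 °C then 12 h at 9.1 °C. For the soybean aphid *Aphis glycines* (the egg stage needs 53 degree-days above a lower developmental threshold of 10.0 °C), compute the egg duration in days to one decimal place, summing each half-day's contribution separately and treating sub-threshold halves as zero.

7.6 days

Day half: max(0, 23.9 − 10.0) × 0.5 = 13.9 × 0.5 = 6.95 DD.
Night half: max(0, 9.1 − 10.0) × 0.5 = 0.0 × 0.5 = 0.00 DD.
Per 24 h: 6.95 DD/day.
Duration = 53 / 6.95 = 7.626 ≈ 7.6 days.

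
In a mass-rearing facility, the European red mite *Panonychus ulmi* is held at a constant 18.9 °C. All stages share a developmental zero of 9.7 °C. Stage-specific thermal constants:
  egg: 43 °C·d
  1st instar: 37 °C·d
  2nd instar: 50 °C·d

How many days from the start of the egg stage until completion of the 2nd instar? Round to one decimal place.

14.1 days

Daily accumulation at 18.9 °C = 18.9 − 9.7 = 9.2 DD/day.
Total K = 43 + 37 + 50 = 130 DD.
Total duration = 130 / 9.2 = 14.130 ≈ 14.1 days.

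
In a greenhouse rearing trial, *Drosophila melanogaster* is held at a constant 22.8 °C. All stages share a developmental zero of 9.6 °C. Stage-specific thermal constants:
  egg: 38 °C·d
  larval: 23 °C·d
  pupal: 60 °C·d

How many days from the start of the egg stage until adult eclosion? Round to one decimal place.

Daily accumulation at 22.8 °C = 22.8 − 9.6 = 13.2 DD/day.
Total K = 38 + 23 + 60 = 121 DD.
Total duration = 121 / 13.2 = 9.167 ≈ 9.2 days.

9.2 days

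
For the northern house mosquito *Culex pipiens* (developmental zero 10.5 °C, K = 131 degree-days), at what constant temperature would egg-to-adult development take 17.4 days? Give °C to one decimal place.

Required daily accumulation = 131 / 17.4 = 7.529 DD/day.
T = T_base + 7.529 = 10.5 + 7.529 = 18.029 ≈ 18.0 °C.

18.0 °C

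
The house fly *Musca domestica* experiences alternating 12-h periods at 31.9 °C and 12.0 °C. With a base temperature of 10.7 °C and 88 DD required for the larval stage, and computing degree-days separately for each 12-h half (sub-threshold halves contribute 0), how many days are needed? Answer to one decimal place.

Day half: max(0, 31.9 − 10.7) × 0.5 = 21.2 × 0.5 = 10.60 DD.
Night half: max(0, 12.0 − 10.7) × 0.5 = 1.3 × 0.5 = 0.65 DD.
Per 24 h: 11.25 DD/day.
Duration = 88 / 11.25 = 7.822 ≈ 7.8 days.

7.8 days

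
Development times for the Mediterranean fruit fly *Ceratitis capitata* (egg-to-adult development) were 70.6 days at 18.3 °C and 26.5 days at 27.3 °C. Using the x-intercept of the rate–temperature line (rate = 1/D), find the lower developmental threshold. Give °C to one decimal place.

12.9 °C

Equal thermal constants: D₁(T₁ − T_b) = D₂(T₂ − T_b).
70.6·(18.3 − T_b) = 26.5·(27.3 − T_b)
T_b = (70.6·18.3 − 26.5·27.3) / (70.6 − 26.5) = 568.53 / 44.1 = 12.892 °C ≈ 12.9 °C.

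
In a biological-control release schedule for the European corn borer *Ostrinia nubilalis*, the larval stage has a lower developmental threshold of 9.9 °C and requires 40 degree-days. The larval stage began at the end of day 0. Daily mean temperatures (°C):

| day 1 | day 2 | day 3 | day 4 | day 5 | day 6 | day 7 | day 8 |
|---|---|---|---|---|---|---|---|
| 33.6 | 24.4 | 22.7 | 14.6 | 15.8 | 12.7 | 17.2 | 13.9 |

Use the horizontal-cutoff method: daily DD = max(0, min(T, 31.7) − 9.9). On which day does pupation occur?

Daily DD above 9.9 °C (capped at 21.8): 21.8, 14.5, 12.8, 4.7, 5.9, 2.8, 7.3, 4.0.
Cumulative: 21.8, 36.3, 49.1, 53.8, 59.7, 62.5, 69.8, 73.8.
The total first reaches 40 DD on day 3.

day 3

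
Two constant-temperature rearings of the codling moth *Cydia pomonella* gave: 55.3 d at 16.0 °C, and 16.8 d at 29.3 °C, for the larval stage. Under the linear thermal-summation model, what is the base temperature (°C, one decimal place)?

10.2 °C

Equal thermal constants: D₁(T₁ − T_b) = D₂(T₂ − T_b).
55.3·(16.0 − T_b) = 16.8·(29.3 − T_b)
T_b = (55.3·16.0 − 16.8·29.3) / (55.3 − 16.8) = 392.56 / 38.5 = 10.196 °C ≈ 10.2 °C.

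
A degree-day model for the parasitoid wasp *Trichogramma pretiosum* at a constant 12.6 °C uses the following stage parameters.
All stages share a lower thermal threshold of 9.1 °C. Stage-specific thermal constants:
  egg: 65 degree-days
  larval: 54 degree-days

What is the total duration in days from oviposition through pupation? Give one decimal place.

Daily accumulation at 12.6 °C = 12.6 − 9.1 = 3.5 DD/day.
Total K = 65 + 54 = 119 DD.
Total duration = 119 / 3.5 = 34.000 ≈ 34.0 days.

34.0 days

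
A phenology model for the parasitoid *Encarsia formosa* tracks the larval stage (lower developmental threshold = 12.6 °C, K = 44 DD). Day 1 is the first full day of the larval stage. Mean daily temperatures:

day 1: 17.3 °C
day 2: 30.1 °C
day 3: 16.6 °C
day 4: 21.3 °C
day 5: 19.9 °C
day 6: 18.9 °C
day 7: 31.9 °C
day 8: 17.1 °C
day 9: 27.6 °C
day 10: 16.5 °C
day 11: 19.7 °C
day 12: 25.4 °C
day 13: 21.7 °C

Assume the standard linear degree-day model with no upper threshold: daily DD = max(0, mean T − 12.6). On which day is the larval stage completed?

day 6

Daily DD above 12.6 °C: 4.7, 17.5, 4.0, 8.7, 7.3, 6.3, 19.3, 4.5, 15.0, 3.9, 7.1, 12.8, 9.1.
Cumulative: 4.7, 22.2, 26.2, 34.9, 42.2, 48.5, 67.8, 72.3, 87.3, 91.2, 98.3, 111.1, 120.2.
The total first reaches 44 DD on day 6.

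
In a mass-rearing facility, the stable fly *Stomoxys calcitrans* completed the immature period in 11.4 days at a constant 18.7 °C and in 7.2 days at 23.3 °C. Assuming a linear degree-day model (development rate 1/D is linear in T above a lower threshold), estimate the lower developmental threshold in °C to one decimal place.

Equal thermal constants: D₁(T₁ − T_b) = D₂(T₂ − T_b).
11.4·(18.7 − T_b) = 7.2·(23.3 − T_b)
T_b = (11.4·18.7 − 7.2·23.3) / (11.4 − 7.2) = 45.42 / 4.2 = 10.814 °C ≈ 10.8 °C.

10.8 °C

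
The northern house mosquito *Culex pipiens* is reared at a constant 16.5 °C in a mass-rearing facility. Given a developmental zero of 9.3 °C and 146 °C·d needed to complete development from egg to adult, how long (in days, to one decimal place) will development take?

Daily accumulation = 16.5 − 9.3 = 7.2 DD/day.
Duration = 146 / 7.2 = 20.278 ≈ 20.3 days.

20.3 days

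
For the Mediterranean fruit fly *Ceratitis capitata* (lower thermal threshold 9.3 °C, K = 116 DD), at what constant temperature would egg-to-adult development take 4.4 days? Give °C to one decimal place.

35.7 °C

Required daily accumulation = 116 / 4.4 = 26.364 DD/day.
T = T_base + 26.364 = 9.3 + 26.364 = 35.664 ≈ 35.7 °C.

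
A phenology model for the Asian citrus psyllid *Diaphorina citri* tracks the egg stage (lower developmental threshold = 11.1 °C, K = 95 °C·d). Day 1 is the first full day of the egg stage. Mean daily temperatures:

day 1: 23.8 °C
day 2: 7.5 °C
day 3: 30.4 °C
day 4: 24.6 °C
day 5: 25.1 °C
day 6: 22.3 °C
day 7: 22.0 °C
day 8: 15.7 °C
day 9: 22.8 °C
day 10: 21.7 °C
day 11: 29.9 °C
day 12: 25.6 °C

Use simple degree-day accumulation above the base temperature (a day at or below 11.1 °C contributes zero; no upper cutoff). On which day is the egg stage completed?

Daily DD above 11.1 °C: 12.7, 0.0, 19.3, 13.5, 14.0, 11.2, 10.9, 4.6, 11.7, 10.6, 18.8, 14.5.
Cumulative: 12.7, 12.7, 32.0, 45.5, 59.5, 70.7, 81.6, 86.2, 97.9, 108.5, 127.3, 141.8.
The total first reaches 95 DD on day 9.

day 9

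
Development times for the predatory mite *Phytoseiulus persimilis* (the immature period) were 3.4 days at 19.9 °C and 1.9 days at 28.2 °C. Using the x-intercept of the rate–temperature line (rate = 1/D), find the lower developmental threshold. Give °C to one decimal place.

9.4 °C

Equal thermal constants: D₁(T₁ − T_b) = D₂(T₂ − T_b).
3.4·(19.9 − T_b) = 1.9·(28.2 − T_b)
T_b = (3.4·19.9 − 1.9·28.2) / (3.4 − 1.9) = 14.08 / 1.5 = 9.387 °C ≈ 9.4 °C.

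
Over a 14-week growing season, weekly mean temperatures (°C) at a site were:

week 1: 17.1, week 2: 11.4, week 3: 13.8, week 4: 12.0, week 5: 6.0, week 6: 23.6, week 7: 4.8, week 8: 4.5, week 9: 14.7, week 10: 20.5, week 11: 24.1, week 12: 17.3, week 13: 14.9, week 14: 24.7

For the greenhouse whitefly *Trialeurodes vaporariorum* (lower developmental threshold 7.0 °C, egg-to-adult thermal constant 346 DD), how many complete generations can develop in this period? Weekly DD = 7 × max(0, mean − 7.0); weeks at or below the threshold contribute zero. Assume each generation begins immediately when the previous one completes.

2 generations

Weekly DD (7 × max(0, T̄ − 7.0)): 70.7, 30.8, 47.6, 35.0, 0.0, 116.2, 0.0, 0.0, 53.9, 94.5, 119.7, 72.1, 55.3, 123.9.
Season total = 819.7 DD.
Complete generations = ⌊819.7 / 346⌋ = 2.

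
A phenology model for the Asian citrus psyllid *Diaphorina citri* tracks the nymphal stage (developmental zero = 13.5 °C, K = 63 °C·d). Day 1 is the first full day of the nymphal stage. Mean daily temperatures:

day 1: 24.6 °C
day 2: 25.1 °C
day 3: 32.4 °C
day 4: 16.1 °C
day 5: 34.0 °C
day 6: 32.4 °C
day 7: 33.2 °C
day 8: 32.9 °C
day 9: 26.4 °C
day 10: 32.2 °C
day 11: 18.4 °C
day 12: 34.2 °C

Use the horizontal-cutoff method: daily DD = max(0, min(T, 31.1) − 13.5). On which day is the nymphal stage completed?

day 6

Daily DD above 13.5 °C (capped at 17.6): 11.1, 11.6, 17.6, 2.6, 17.6, 17.6, 17.6, 17.6, 12.9, 17.6, 4.9, 17.6.
Cumulative: 11.1, 22.7, 40.3, 42.9, 60.5, 78.1, 95.7, 113.3, 126.2, 143.8, 148.7, 166.3.
The total first reaches 63 DD on day 6.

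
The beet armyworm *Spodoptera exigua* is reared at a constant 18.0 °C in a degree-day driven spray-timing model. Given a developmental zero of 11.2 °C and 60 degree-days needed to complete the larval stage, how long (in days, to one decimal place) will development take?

8.8 days

Daily accumulation = 18.0 − 11.2 = 6.8 DD/day.
Duration = 60 / 6.8 = 8.824 ≈ 8.8 days.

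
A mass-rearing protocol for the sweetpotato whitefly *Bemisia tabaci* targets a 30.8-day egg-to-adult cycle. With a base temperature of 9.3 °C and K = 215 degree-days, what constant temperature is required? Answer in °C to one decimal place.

16.3 °C

Required daily accumulation = 215 / 30.8 = 6.981 DD/day.
T = T_base + 6.981 = 9.3 + 6.981 = 16.281 ≈ 16.3 °C.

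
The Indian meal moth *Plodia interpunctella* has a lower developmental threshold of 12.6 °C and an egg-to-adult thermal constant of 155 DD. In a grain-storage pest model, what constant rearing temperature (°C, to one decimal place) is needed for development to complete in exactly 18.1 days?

21.2 °C

Required daily accumulation = 155 / 18.1 = 8.564 DD/day.
T = T_base + 8.564 = 12.6 + 8.564 = 21.164 ≈ 21.2 °C.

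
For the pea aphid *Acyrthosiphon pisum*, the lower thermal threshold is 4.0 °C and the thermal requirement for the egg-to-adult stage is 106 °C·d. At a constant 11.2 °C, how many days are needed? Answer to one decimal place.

14.7 days

Daily accumulation = 11.2 − 4.0 = 7.2 DD/day.
Duration = 106 / 7.2 = 14.722 ≈ 14.7 days.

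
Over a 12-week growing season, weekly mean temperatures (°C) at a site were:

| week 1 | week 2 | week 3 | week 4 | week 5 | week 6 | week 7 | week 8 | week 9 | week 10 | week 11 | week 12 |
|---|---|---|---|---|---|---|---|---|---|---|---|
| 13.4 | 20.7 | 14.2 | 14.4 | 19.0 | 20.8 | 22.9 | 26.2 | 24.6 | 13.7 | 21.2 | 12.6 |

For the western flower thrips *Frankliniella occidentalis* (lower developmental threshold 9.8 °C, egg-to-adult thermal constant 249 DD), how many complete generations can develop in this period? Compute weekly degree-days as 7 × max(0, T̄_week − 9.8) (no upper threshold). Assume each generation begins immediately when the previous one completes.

Weekly DD (7 × max(0, T̄ − 9.8)): 25.2, 76.3, 30.8, 32.2, 64.4, 77.0, 91.7, 114.8, 103.6, 27.3, 79.8, 19.6.
Season total = 742.7 DD.
Complete generations = ⌊742.7 / 249⌋ = 2.

2 generations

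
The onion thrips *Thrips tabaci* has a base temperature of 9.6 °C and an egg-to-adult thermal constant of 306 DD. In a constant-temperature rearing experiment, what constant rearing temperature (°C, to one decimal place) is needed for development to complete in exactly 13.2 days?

Required daily accumulation = 306 / 13.2 = 23.182 DD/day.
T = T_base + 23.182 = 9.6 + 23.182 = 32.782 ≈ 32.8 °C.

32.8 °C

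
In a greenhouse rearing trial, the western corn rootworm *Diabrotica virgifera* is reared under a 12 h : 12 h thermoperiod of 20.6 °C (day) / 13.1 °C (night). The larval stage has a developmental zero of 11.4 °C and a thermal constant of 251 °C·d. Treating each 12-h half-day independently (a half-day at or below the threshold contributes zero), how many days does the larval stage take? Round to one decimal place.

Day half: max(0, 20.6 − 11.4) × 0.5 = 9.2 × 0.5 = 4.60 DD.
Night half: max(0, 13.1 − 11.4) × 0.5 = 1.7 × 0.5 = 0.85 DD.
Per 24 h: 5.45 DD/day.
Duration = 251 / 5.45 = 46.055 ≈ 46.1 days.

46.1 days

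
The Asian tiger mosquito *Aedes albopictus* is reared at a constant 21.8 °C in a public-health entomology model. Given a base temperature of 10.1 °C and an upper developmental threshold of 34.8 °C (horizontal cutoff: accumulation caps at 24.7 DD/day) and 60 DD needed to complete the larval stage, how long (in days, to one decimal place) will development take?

5.1 days

Daily accumulation = 21.8 − 10.1 = 11.7 DD/day.
Duration = 60 / 11.7 = 5.128 ≈ 5.1 days.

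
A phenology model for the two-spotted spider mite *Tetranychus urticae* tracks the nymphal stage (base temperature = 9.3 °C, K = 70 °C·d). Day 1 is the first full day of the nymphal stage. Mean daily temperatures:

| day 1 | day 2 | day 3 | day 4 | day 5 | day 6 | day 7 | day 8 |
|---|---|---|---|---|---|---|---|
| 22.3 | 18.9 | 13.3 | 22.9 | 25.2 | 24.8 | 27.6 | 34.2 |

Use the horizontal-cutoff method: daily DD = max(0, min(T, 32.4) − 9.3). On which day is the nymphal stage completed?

Daily DD above 9.3 °C (capped at 23.1): 13.0, 9.6, 4.0, 13.6, 15.9, 15.5, 18.3, 23.1.
Cumulative: 13.0, 22.6, 26.6, 40.2, 56.1, 71.6, 89.9, 113.0.
The total first reaches 70 DD on day 6.

day 6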